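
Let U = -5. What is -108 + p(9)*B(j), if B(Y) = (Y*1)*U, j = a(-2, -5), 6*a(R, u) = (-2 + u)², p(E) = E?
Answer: -951/2 ≈ -475.50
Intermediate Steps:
a(R, u) = (-2 + u)²/6
j = 49/6 (j = (-2 - 5)²/6 = (⅙)*(-7)² = (⅙)*49 = 49/6 ≈ 8.1667)
B(Y) = -5*Y (B(Y) = (Y*1)*(-5) = Y*(-5) = -5*Y)
-108 + p(9)*B(j) = -108 + 9*(-5*49/6) = -108 + 9*(-245/6) = -108 - 735/2 = -951/2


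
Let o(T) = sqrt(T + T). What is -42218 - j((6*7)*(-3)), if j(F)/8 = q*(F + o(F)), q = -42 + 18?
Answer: -66410 + 1152*I*sqrt(7) ≈ -66410.0 + 3047.9*I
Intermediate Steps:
o(T) = sqrt(2)*sqrt(T) (o(T) = sqrt(2*T) = sqrt(2)*sqrt(T))
q = -24
j(F) = -192*F - 192*sqrt(2)*sqrt(F) (j(F) = 8*(-24*(F + sqrt(2)*sqrt(F))) = 8*(-24*F - 24*sqrt(2)*sqrt(F)) = -192*F - 192*sqrt(2)*sqrt(F))
-42218 - j((6*7)*(-3)) = -42218 - (-192*6*7*(-3) - 192*sqrt(2)*sqrt((6*7)*(-3))) = -42218 - (-8064*(-3) - 192*sqrt(2)*sqrt(42*(-3))) = -42218 - (-192*(-126) - 192*sqrt(2)*sqrt(-126)) = -42218 - (24192 - 192*sqrt(2)*3*I*sqrt(14)) = -42218 - (24192 - 1152*I*sqrt(7)) = -42218 + (-24192 + 1152*I*sqrt(7)) = -66410 + 1152*I*sqrt(7)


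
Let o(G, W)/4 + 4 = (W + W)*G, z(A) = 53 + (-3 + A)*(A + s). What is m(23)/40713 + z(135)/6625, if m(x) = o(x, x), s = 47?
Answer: 1008177901/269723625 ≈ 3.7378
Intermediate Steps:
z(A) = 53 + (-3 + A)*(47 + A) (z(A) = 53 + (-3 + A)*(A + 47) = 53 + (-3 + A)*(47 + A))
o(G, W) = -16 + 8*G*W (o(G, W) = -16 + 4*((W + W)*G) = -16 + 4*((2*W)*G) = -16 + 4*(2*G*W) = -16 + 8*G*W)
m(x) = -16 + 8*x**2 (m(x) = -16 + 8*x*x = -16 + 8*x**2)
m(23)/40713 + z(135)/6625 = (-16 + 8*23**2)/40713 + (-88 + 135**2 + 44*135)/6625 = (-16 + 8*529)*(1/40713) + (-88 + 18225 + 5940)*(1/6625) = (-16 + 4232)*(1/40713) + 24077*(1/6625) = 4216*(1/40713) + 24077/6625 = 4216/40713 + 24077/6625 = 1008177901/269723625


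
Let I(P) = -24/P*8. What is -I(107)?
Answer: 192/107 ≈ 1.7944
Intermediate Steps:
I(P) = -192/P
-I(107) = -(-192)/107 = -1*(-192/107) = 192/107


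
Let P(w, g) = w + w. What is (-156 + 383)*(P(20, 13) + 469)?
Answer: 115543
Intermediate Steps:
P(w, g) = 2*w
(-156 + 383)*(P(20, 13) + 469) = (-156 + 383)*(2*20 + 469) = 227*(40 + 469) = 227*509 = 115543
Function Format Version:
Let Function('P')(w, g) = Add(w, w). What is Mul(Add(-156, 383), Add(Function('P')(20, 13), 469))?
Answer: 115543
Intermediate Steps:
Function('P')(w, g) = Mul(2, w)
Mul(Add(-156, 383), Add(Function('P')(20, 13), 469)) = Mul(Add(-156, 383), Add(Mul(2, 20), 469)) = Mul(227, Add(40, 469)) = Mul(227, 509) = 115543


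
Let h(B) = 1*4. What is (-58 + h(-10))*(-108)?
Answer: 5832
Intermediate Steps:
h(B) = 4
(-58 + h(-10))*(-108) = (-58 + 4)*(-108) = -54*(-108) = 5832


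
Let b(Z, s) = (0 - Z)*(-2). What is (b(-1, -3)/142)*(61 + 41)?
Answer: -102/71 ≈ -1.4366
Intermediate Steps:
b(Z, s) = 2*Z (b(Z, s) = -Z*(-2) = 2*Z)
(b(-1, -3)/142)*(61 + 41) = ((2*(-1))/142)*(61 + 41) = -2*1/142*102 = -1/71*102 = -102/71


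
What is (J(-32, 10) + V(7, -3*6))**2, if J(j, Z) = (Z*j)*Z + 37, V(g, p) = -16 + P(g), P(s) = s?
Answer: 10061584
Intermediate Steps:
V(g, p) = -16 + g
J(j, Z) = 37 + j*Z**2 (J(j, Z) = j*Z**2 + 37 = 37 + j*Z**2)
(J(-32, 10) + V(7, -3*6))**2 = ((37 - 32*10**2) + (-16 + 7))**2 = ((37 - 32*100) - 9)**2 = ((37 - 3200) - 9)**2 = (-3163 - 9)**2 = (-3172)**2 = 10061584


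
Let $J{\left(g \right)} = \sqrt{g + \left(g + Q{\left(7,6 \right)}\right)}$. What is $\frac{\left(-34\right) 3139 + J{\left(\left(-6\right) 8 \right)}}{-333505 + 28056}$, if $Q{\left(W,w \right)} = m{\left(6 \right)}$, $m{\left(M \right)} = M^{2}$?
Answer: $\frac{106726}{305449} - \frac{2 i \sqrt{15}}{305449} \approx 0.34941 - 2.5359 \cdot 10^{-5} i$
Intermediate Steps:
$Q{\left(W,w \right)} = 36$ ($Q{\left(W,w \right)} = 6^{2} = 36$)
$J{\left(g \right)} = \sqrt{36 + 2 g}$ ($J{\left(g \right)} = \sqrt{g + \left(g + 36\right)} = \sqrt{g + \left(36 + g\right)} = \sqrt{36 + 2 g}$)
$\frac{\left(-34\right) 3139 + J{\left(\left(-6\right) 8 \right)}}{-333505 + 28056} = \frac{\left(-34\right) 3139 + \sqrt{36 + 2 \left(\left(-6\right) 8\right)}}{-333505 + 28056} = \frac{-106726 + \sqrt{36 + 2 \left(-48\right)}}{-305449} = \left(-106726 + \sqrt{36 - 96}\right) \left(- \frac{1}{305449}\right) = \left(-106726 + \sqrt{-60}\right) \left(- \frac{1}{305449}\right) = \left(-106726 + 2 i \sqrt{15}\right) \left(- \frac{1}{305449}\right) = \frac{106726}{305449} - \frac{2 i \sqrt{15}}{305449}$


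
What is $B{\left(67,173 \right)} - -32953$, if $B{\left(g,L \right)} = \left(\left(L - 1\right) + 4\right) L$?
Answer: $63401$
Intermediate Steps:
$B{\left(g,L \right)} = L \left(3 + L\right)$ ($B{\left(g,L \right)} = \left(\left(-1 + L\right) + 4\right) L = \left(3 + L\right) L = L \left(3 + L\right)$)
$B{\left(67,173 \right)} - -32953 = 173 \left(3 + 173\right) - -32953 = 173 \cdot 176 + 32953 = 30448 + 32953 = 63401$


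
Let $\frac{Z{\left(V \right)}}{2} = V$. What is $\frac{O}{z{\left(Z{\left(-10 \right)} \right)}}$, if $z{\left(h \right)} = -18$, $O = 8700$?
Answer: $- \frac{1450}{3} \approx -483.33$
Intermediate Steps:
$Z{\left(V \right)} = 2 V$
$\frac{O}{z{\left(Z{\left(-10 \right)} \right)}} = \frac{8700}{-18} = 8700 \left(- \frac{1}{18}\right) = - \frac{1450}{3}$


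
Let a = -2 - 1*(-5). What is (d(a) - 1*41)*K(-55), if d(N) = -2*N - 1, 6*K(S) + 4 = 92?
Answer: -704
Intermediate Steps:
K(S) = 44/3 (K(S) = -2/3 + (1/6)*92 = -2/3 + 46/3 = 44/3)
a = 3 (a = -2 + 5 = 3)
d(N) = -1 - 2*N
(d(a) - 1*41)*K(-55) = ((-1 - 2*3) - 1*41)*(44/3) = ((-1 - 6) - 41)*(44/3) = (-7 - 41)*(44/3) = -48*44/3 = -704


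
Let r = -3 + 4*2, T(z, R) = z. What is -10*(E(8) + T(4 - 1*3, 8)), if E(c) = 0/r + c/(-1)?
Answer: 70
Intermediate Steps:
r = 5 (r = -3 + 8 = 5)
E(c) = -c (E(c) = 0/5 + c/(-1) = 0*(1/5) + c*(-1) = 0 - c = -c)
-10*(E(8) + T(4 - 1*3, 8)) = -10*(-1*8 + (4 - 1*3)) = -10*(-8 + (4 - 3)) = -10*(-8 + 1) = -10*(-7) = 70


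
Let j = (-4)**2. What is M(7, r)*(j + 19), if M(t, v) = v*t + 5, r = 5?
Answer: 1400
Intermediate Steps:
M(t, v) = 5 + t*v (M(t, v) = t*v + 5 = 5 + t*v)
j = 16
M(7, r)*(j + 19) = (5 + 7*5)*(16 + 19) = (5 + 35)*35 = 40*35 = 1400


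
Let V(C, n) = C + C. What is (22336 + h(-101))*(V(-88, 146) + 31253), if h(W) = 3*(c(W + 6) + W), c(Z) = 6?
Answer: 685278927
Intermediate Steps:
V(C, n) = 2*C
h(W) = 18 + 3*W (h(W) = 3*(6 + W) = 18 + 3*W)
(22336 + h(-101))*(V(-88, 146) + 31253) = (22336 + (18 + 3*(-101)))*(2*(-88) + 31253) = (22336 + (18 - 303))*(-176 + 31253) = (22336 - 285)*31077 = 22051*31077 = 685278927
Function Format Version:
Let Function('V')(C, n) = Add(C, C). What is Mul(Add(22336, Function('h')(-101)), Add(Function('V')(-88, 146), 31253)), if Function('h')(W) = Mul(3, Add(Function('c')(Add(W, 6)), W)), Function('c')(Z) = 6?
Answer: 685278927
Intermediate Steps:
Function('V')(C, n) = Mul(2, C)
Function('h')(W) = Add(18, Mul(3, W)) (Function('h')(W) = Mul(3, Add(6, W)) = Add(18, Mul(3, W)))
Mul(Add(22336, Function('h')(-101)), Add(Function('V')(-88, 146), 31253)) = Mul(Add(22336, Add(18, Mul(3, -101))), Add(Mul(2, -88), 31253)) = Mul(Add(22336, Add(18, -303)), Add(-176, 31253)) = Mul(Add(22336, -285), 31077) = Mul(22051, 31077) = 685278927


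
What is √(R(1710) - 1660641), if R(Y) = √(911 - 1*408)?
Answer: √(-1660641 + √503) ≈ 1288.7*I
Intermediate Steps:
R(Y) = √503 (R(Y) = √(911 - 408) = √503)
√(R(1710) - 1660641) = √(√503 - 1660641) = √(-1660641 + √503)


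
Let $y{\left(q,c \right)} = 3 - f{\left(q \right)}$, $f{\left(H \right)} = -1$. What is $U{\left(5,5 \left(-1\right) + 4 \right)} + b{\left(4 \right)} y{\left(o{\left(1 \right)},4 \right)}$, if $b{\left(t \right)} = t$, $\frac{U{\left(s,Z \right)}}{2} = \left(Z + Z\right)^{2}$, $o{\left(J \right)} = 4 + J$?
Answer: $24$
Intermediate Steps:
$U{\left(s,Z \right)} = 8 Z^{2}$ ($U{\left(s,Z \right)} = 2 \left(Z + Z\right)^{2} = 2 \left(2 Z\right)^{2} = 2 \cdot 4 Z^{2} = 8 Z^{2}$)
$y{\left(q,c \right)} = 4$ ($y{\left(q,c \right)} = 3 - -1 = 3 + 1 = 4$)
$U{\left(5,5 \left(-1\right) + 4 \right)} + b{\left(4 \right)} y{\left(o{\left(1 \right)},4 \right)} = 8 \left(5 \left(-1\right) + 4\right)^{2} + 4 \cdot 4 = 8 \left(-5 + 4\right)^{2} + 16 = 8 \left(-1\right)^{2} + 16 = 8 \cdot 1 + 16 = 8 + 16 = 24$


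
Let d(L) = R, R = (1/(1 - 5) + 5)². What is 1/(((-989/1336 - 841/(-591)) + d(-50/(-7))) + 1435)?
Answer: 1579152/2302790891 ≈ 0.00068576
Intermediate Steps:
R = 361/16 (R = (1/(-4) + 5)² = (-¼ + 5)² = (19/4)² = 361/16 ≈ 22.563)
d(L) = 361/16
1/(((-989/1336 - 841/(-591)) + d(-50/(-7))) + 1435) = 1/(((-989/1336 - 841/(-591)) + 361/16) + 1435) = 1/(((-989*1/1336 - 841*(-1/591)) + 361/16) + 1435) = 1/(((-989/1336 + 841/591) + 361/16) + 1435) = 1/((539077/789576 + 361/16) + 1435) = 1/(36707771/1579152 + 1435) = 1/(2302790891/1579152) = 1579152/2302790891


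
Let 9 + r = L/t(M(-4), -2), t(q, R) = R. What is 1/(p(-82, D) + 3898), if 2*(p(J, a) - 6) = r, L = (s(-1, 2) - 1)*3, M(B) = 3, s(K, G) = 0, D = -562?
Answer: 4/15601 ≈ 0.00025639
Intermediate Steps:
L = -3 (L = (0 - 1)*3 = -1*3 = -3)
r = -15/2 (r = -9 - 3/(-2) = -9 - 3*(-1/2) = -9 + 3/2 = -15/2 ≈ -7.5000)
p(J, a) = 9/4 (p(J, a) = 6 + (1/2)*(-15/2) = 6 - 15/4 = 9/4)
1/(p(-82, D) + 3898) = 1/(9/4 + 3898) = 1/(15601/4) = 4/15601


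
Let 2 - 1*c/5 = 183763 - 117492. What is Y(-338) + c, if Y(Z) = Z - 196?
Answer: -331879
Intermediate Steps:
c = -331345 (c = 10 - 5*(183763 - 117492) = 10 - 5*66271 = 10 - 331355 = -331345)
Y(Z) = -196 + Z
Y(-338) + c = (-196 - 338) - 331345 = -534 - 331345 = -331879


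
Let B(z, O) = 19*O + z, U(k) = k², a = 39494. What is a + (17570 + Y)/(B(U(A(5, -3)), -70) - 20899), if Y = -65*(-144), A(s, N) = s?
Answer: 438448923/11102 ≈ 39493.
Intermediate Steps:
B(z, O) = z + 19*O
Y = 9360
a + (17570 + Y)/(B(U(A(5, -3)), -70) - 20899) = 39494 + (17570 + 9360)/((5² + 19*(-70)) - 20899) = 39494 + 26930/((25 - 1330) - 20899) = 39494 + 26930/(-1305 - 20899) = 39494 + 26930/(-22204) = 39494 + 26930*(-1/22204) = 39494 - 13465/11102 = 438448923/11102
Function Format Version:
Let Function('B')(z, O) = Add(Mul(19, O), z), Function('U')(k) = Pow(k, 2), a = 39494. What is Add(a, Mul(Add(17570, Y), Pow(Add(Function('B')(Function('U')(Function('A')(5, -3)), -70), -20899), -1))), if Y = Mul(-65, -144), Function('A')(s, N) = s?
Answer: Rational(438448923, 11102) ≈ 39493.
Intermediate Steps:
Function('B')(z, O) = Add(z, Mul(19, O))
Y = 9360
Add(a, Mul(Add(17570, Y), Pow(Add(Function('B')(Function('U')(Function('A')(5, -3)), -70), -20899), -1))) = Add(39494, Mul(Add(17570, 9360), Pow(Add(Add(Pow(5, 2), Mul(19, -70)), -20899), -1))) = Add(39494, Mul(26930, Pow(Add(Add(25, -1330), -20899), -1))) = Add(39494, Mul(26930, Pow(Add(-1305, -20899), -1))) = Add(39494, Mul(26930, Pow(-22204, -1))) = Add(39494, Mul(26930, Rational(-1, 22204))) = Add(39494, Rational(-13465, 11102)) = Rational(438448923, 11102)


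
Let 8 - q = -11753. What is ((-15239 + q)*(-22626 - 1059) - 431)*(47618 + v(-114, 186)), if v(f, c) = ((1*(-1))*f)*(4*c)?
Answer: 10909383051566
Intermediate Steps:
q = 11761 (q = 8 - 1*(-11753) = 8 + 11753 = 11761)
v(f, c) = -4*c*f (v(f, c) = (-f)*(4*c) = -4*c*f)
((-15239 + q)*(-22626 - 1059) - 431)*(47618 + v(-114, 186)) = ((-15239 + 11761)*(-22626 - 1059) - 431)*(47618 - 4*186*(-114)) = (-3478*(-23685) - 431)*(47618 + 84816) = (82376430 - 431)*132434 = 82375999*132434 = 10909383051566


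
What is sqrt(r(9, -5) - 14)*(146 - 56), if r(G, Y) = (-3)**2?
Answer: 90*I*sqrt(5) ≈ 201.25*I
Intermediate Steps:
r(G, Y) = 9
sqrt(r(9, -5) - 14)*(146 - 56) = sqrt(9 - 14)*(146 - 56) = sqrt(-5)*90 = (I*sqrt(5))*90 = 90*I*sqrt(5)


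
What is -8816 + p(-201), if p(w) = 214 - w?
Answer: -8401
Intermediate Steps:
-8816 + p(-201) = -8816 + (214 - 1*(-201)) = -8816 + (214 + 201) = -8816 + 415 = -8401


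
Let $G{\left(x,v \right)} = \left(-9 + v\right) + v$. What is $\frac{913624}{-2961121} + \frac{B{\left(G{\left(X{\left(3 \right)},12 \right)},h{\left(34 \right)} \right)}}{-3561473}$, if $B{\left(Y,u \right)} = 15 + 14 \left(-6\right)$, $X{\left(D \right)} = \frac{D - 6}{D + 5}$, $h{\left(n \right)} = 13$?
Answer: $- \frac{3253642890803}{10545952491233} \approx -0.30852$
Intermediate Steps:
$X{\left(D \right)} = \frac{-6 + D}{5 + D}$
$G{\left(x,v \right)} = -9 + 2 v$
$B{\left(Y,u \right)} = -69$ ($B{\left(Y,u \right)} = 15 - 84 = -69$)
$\frac{913624}{-2961121} + \frac{B{\left(G{\left(X{\left(3 \right)},12 \right)},h{\left(34 \right)} \right)}}{-3561473} = \frac{913624}{-2961121} - \frac{69}{-3561473} = 913624 \left(- \frac{1}{2961121}\right) - - \frac{69}{3561473} = - \frac{913624}{2961121} + \frac{69}{3561473} = - \frac{3253642890803}{10545952491233}$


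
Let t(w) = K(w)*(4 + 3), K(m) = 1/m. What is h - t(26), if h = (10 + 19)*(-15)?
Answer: -11317/26 ≈ -435.27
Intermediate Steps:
K(m) = 1/m
t(w) = 7/w (t(w) = (4 + 3)/w = 7/w)
h = -435 (h = 29*(-15) = -435)
h - t(26) = -435 - 7/26 = -11317/26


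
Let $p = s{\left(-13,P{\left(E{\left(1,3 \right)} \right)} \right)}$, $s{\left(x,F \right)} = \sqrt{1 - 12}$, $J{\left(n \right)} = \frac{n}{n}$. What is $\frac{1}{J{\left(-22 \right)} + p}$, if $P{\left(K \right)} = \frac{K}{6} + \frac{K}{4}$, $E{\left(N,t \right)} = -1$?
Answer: $\frac{1}{12} - \frac{i \sqrt{11}}{12} \approx 0.083333 - 0.27639 i$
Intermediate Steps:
$J{\left(n \right)} = 1$
$P{\left(K \right)} = \frac{5 K}{12}$ ($P{\left(K \right)} = K \frac{1}{6} + K \frac{1}{4} = \frac{K}{6} + \frac{K}{4} = \frac{5 K}{12}$)
$s{\left(x,F \right)} = i \sqrt{11}$ ($s{\left(x,F \right)} = \sqrt{-11} = i \sqrt{11}$)
$p = i \sqrt{11} \approx 3.3166 i$
$\frac{1}{J{\left(-22 \right)} + p} = \frac{1}{1 + i \sqrt{11}}$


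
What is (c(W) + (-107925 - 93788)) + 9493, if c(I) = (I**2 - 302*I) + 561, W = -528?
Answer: 246581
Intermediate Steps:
c(I) = 561 + I**2 - 302*I
(c(W) + (-107925 - 93788)) + 9493 = ((561 + (-528)**2 - 302*(-528)) + (-107925 - 93788)) + 9493 = ((561 + 278784 + 159456) - 201713) + 9493 = (438801 - 201713) + 9493 = 237088 + 9493 = 246581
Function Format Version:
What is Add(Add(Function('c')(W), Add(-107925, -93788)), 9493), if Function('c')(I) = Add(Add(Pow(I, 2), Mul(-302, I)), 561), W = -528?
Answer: 246581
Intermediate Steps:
Function('c')(I) = Add(561, Pow(I, 2), Mul(-302, I))
Add(Add(Function('c')(W), Add(-107925, -93788)), 9493) = Add(Add(Add(561, Pow(-528, 2), Mul(-302, -528)), Add(-107925, -93788)), 9493) = Add(Add(Add(561, 278784, 159456), -201713), 9493) = Add(Add(438801, -201713), 9493) = Add(237088, 9493) = 246581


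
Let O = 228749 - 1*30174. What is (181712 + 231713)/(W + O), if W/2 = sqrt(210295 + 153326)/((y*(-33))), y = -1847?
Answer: 101662719316477873125/48830318650950942047 - 16799111450*sqrt(363621)/48830318650950942047 ≈ 2.0820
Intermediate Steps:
O = 198575 (O = 228749 - 30174 = 198575)
W = 2*sqrt(363621)/60951 (W = 2*(sqrt(210295 + 153326)/((-1847*(-33)))) = 2*(sqrt(363621)/60951) = 2*sqrt(363621)/60951 ≈ 0.019787)
(181712 + 231713)/(W + O) = (181712 + 231713)/(2*sqrt(363621)/60951 + 198575) = 413425/(198575 + 2*sqrt(363621)/60951)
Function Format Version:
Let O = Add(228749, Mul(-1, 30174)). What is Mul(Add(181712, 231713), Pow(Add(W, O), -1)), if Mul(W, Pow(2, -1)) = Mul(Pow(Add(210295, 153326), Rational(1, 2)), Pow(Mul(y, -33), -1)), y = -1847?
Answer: Add(Rational(101662719316477873125, 48830318650950942047), Mul(Rational(-16799111450, 48830318650950942047), Pow(363621, Rational(1, 2)))) ≈ 2.0820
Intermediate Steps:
O = 198575 (O = Add(228749, -30174) = 198575)
W = Mul(Rational(2, 60951), Pow(363621, Rational(1, 2))) (W = Mul(2, Mul(Pow(Add(210295, 153326), Rational(1, 2)), Pow(Mul(-1847, -33), -1))) = Mul(2, Mul(Pow(363621, Rational(1, 2)), Pow(60951, -1))) = Mul(2, Mul(Pow(363621, Rational(1, 2)), Rational(1, 60951))) = Mul(2, Mul(Rational(1, 60951), Pow(363621, Rational(1, 2)))) = Mul(Rational(2, 60951), Pow(363621, Rational(1, 2))) ≈ 0.019787)
Mul(Add(181712, 231713), Pow(Add(W, O), -1)) = Mul(Add(181712, 231713), Pow(Add(Mul(Rational(2, 60951), Pow(363621, Rational(1, 2))), 198575), -1)) = Mul(413425, Pow(Add(198575, Mul(Rational(2, 60951), Pow(363621, Rational(1, 2)))), -1))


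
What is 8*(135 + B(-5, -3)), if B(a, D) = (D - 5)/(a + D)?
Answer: 1088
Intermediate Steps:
B(a, D) = (-5 + D)/(D + a)
8*(135 + B(-5, -3)) = 8*(135 + (-5 - 3)/(-3 - 5)) = 8*(135 - 8/(-8)) = 8*(135 - ⅛*(-8)) = 8*(135 + 1) = 8*136 = 1088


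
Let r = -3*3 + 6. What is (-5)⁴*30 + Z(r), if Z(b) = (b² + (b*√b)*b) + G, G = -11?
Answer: 18748 + 9*I*√3 ≈ 18748.0 + 15.588*I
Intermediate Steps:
r = -3 (r = -9 + 6 = -3)
Z(b) = -11 + b² + b^(5/2) (Z(b) = (b² + (b*√b)*b) - 11 = (b² + b^(3/2)*b) - 11 = (b² + b^(5/2)) - 11 = -11 + b² + b^(5/2))
(-5)⁴*30 + Z(r) = (-5)⁴*30 + (-11 + (-3)² + (-3)^(5/2)) = 625*30 + (-11 + 9 + 9*I*√3) = 18750 + (-2 + 9*I*√3) = 18748 + 9*I*√3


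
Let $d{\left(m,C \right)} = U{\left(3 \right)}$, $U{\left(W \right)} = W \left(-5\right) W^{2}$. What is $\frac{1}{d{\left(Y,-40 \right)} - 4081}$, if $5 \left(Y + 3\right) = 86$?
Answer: $- \frac{1}{4216} \approx -0.00023719$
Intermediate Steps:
$U{\left(W \right)} = - 5 W^{3}$ ($U{\left(W \right)} = - 5 W W^{2} = - 5 W^{3}$)
$Y = \frac{71}{5}$ ($Y = -3 + \frac{1}{5} \cdot 86 = -3 + \frac{86}{5} = \frac{71}{5} \approx 14.2$)
$d{\left(m,C \right)} = -135$ ($d{\left(m,C \right)} = - 5 \cdot 3^{3} = \left(-5\right) 27 = -135$)
$\frac{1}{d{\left(Y,-40 \right)} - 4081} = \frac{1}{-135 - 4081} = \frac{1}{-4216} = - \frac{1}{4216}$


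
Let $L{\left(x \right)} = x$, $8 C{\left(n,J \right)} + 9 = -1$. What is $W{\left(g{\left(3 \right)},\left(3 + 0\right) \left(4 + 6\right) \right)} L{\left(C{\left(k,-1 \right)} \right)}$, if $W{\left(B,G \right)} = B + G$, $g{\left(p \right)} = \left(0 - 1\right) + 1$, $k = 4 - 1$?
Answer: $- \frac{75}{2} \approx -37.5$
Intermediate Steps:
$k = 3$
$C{\left(n,J \right)} = - \frac{5}{4}$ ($C{\left(n,J \right)} = - \frac{9}{8} + \frac{1}{8} \left(-1\right) = - \frac{9}{8} - \frac{1}{8} = - \frac{5}{4}$)
$g{\left(p \right)} = 0$ ($g{\left(p \right)} = -1 + 1 = 0$)
$W{\left(g{\left(3 \right)},\left(3 + 0\right) \left(4 + 6\right) \right)} L{\left(C{\left(k,-1 \right)} \right)} = \left(0 + \left(3 + 0\right) \left(4 + 6\right)\right) \left(- \frac{5}{4}\right) = \left(0 + 3 \cdot 10\right) \left(- \frac{5}{4}\right) = \left(0 + 30\right) \left(- \frac{5}{4}\right) = 30 \left(- \frac{5}{4}\right) = - \frac{75}{2}$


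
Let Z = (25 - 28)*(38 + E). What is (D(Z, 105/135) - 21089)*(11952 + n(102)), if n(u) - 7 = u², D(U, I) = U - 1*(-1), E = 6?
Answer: -474542860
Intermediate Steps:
Z = -132 (Z = (25 - 28)*(38 + 6) = -3*44 = -132)
D(U, I) = 1 + U (D(U, I) = U + 1 = 1 + U)
n(u) = 7 + u²
(D(Z, 105/135) - 21089)*(11952 + n(102)) = ((1 - 132) - 21089)*(11952 + (7 + 102²)) = (-131 - 21089)*(11952 + (7 + 10404)) = -21220*(11952 + 10411) = -21220*22363 = -474542860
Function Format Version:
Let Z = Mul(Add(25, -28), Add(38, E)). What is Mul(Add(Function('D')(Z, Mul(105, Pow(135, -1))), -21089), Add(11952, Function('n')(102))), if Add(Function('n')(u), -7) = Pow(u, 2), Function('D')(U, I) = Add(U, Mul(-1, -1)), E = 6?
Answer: -474542860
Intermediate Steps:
Z = -132 (Z = Mul(Add(25, -28), Add(38, 6)) = Mul(-3, 44) = -132)
Function('D')(U, I) = Add(1, U) (Function('D')(U, I) = Add(U, 1) = Add(1, U))
Function('n')(u) = Add(7, Pow(u, 2))
Mul(Add(Function('D')(Z, Mul(105, Pow(135, -1))), -21089), Add(11952, Function('n')(102))) = Mul(Add(Add(1, -132), -21089), Add(11952, Add(7, Pow(102, 2)))) = Mul(Add(-131, -21089), Add(11952, Add(7, 10404))) = Mul(-21220, Add(11952, 10411)) = Mul(-21220, 22363) = -474542860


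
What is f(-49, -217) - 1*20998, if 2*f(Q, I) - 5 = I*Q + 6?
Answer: -15676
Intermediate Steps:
f(Q, I) = 11/2 + I*Q/2 (f(Q, I) = 5/2 + (I*Q + 6)/2 = 5/2 + (6 + I*Q)/2 = 5/2 + (3 + I*Q/2) = 11/2 + I*Q/2)
f(-49, -217) - 1*20998 = (11/2 + (½)*(-217)*(-49)) - 1*20998 = (11/2 + 10633/2) - 20998 = 5322 - 20998 = -15676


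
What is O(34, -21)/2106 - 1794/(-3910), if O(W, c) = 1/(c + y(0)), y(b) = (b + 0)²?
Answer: 1724729/3759210 ≈ 0.45880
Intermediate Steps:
y(b) = b²
O(W, c) = 1/c (O(W, c) = 1/(c + 0²) = 1/(c + 0) = 1/c)
O(34, -21)/2106 - 1794/(-3910) = 1/(-21*2106) - 1794/(-3910) = -1/21*1/2106 - 1794*(-1/3910) = -1/44226 + 39/85 = 1724729/3759210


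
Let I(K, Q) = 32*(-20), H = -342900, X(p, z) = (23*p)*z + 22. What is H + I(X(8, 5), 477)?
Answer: -343540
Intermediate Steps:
X(p, z) = 22 + 23*p*z (X(p, z) = 23*p*z + 22 = 22 + 23*p*z)
I(K, Q) = -640
H + I(X(8, 5), 477) = -342900 - 640 = -343540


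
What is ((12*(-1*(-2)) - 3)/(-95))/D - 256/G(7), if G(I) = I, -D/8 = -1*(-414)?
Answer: -26849231/734160 ≈ -36.571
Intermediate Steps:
D = -3312 (D = -(-8)*(-414) = -8*414 = -3312)
((12*(-1*(-2)) - 3)/(-95))/D - 256/G(7) = ((12*(-1*(-2)) - 3)/(-95))/(-3312) - 256/7 = ((12*2 - 3)*(-1/95))*(-1/3312) - 256*1/7 = ((24 - 3)*(-1/95))*(-1/3312) - 256/7 = (21*(-1/95))*(-1/3312) - 256/7 = -21/95*(-1/3312) - 256/7 = 7/104880 - 256/7 = -26849231/734160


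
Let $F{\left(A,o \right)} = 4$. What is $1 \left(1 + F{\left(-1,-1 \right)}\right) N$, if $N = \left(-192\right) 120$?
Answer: $-115200$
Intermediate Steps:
$N = -23040$
$1 \left(1 + F{\left(-1,-1 \right)}\right) N = 1 \left(1 + 4\right) \left(-23040\right) = 1 \cdot 5 \left(-23040\right) = 5 \left(-23040\right) = -115200$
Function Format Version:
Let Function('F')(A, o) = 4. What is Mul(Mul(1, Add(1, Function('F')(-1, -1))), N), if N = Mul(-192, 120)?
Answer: -115200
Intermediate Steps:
N = -23040
Mul(Mul(1, Add(1, Function('F')(-1, -1))), N) = Mul(Mul(1, Add(1, 4)), -23040) = Mul(Mul(1, 5), -23040) = Mul(5, -23040) = -115200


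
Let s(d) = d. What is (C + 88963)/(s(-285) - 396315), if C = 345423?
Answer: -217193/198300 ≈ -1.0953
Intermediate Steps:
(C + 88963)/(s(-285) - 396315) = (345423 + 88963)/(-285 - 396315) = 434386/(-396600) = 434386*(-1/396600) = -217193/198300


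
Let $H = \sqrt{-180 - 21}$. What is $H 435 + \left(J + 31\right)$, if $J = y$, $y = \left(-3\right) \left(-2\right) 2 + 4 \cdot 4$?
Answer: $59 + 435 i \sqrt{201} \approx 59.0 + 6167.2 i$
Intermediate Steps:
$y = 28$ ($y = 6 \cdot 2 + 16 = 12 + 16 = 28$)
$H = i \sqrt{201}$ ($H = \sqrt{-201} = i \sqrt{201} \approx 14.177 i$)
$J = 28$
$H 435 + \left(J + 31\right) = i \sqrt{201} \cdot 435 + \left(28 + 31\right) = 435 i \sqrt{201} + 59 = 59 + 435 i \sqrt{201}$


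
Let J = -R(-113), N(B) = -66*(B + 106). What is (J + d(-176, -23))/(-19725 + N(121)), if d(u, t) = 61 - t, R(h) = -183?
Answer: -89/11569 ≈ -0.0076930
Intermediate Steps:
N(B) = -6996 - 66*B (N(B) = -66*(106 + B) = -6996 - 66*B)
J = 183 (J = -1*(-183) = 183)
(J + d(-176, -23))/(-19725 + N(121)) = (183 + (61 - 1*(-23)))/(-19725 + (-6996 - 66*121)) = (183 + (61 + 23))/(-19725 + (-6996 - 7986)) = (183 + 84)/(-19725 - 14982) = 267/(-34707) = 267*(-1/34707) = -89/11569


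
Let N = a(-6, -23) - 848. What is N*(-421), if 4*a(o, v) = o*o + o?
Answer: 707701/2 ≈ 3.5385e+5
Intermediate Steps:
a(o, v) = o/4 + o**2/4 (a(o, v) = (o*o + o)/4 = (o**2 + o)/4 = (o + o**2)/4 = o/4 + o**2/4)
N = -1681/2 (N = (1/4)*(-6)*(1 - 6) - 848 = (1/4)*(-6)*(-5) - 848 = 15/2 - 848 = -1681/2 ≈ -840.50)
N*(-421) = -1681/2*(-421) = 707701/2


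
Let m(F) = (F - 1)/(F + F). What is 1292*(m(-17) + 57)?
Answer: 74328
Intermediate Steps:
m(F) = (-1 + F)/(2*F) (m(F) = (-1 + F)/((2*F)) = (-1 + F)*(1/(2*F)) = (-1 + F)/(2*F))
1292*(m(-17) + 57) = 1292*((½)*(-1 - 17)/(-17) + 57) = 1292*((½)*(-1/17)*(-18) + 57) = 1292*(9/17 + 57) = 1292*(978/17) = 74328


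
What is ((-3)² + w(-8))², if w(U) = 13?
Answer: 484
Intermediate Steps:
((-3)² + w(-8))² = ((-3)² + 13)² = (9 + 13)² = 22² = 484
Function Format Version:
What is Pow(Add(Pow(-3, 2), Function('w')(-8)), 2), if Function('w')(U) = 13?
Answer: 484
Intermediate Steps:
Pow(Add(Pow(-3, 2), Function('w')(-8)), 2) = Pow(Add(Pow(-3, 2), 13), 2) = Pow(Add(9, 13), 2) = Pow(22, 2) = 484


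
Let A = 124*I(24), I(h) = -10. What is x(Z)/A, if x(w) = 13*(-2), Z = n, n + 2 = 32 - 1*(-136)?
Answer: 13/620 ≈ 0.020968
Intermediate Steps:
n = 166 (n = -2 + (32 - 1*(-136)) = -2 + (32 + 136) = -2 + 168 = 166)
Z = 166
A = -1240 (A = 124*(-10) = -1240)
x(w) = -26
x(Z)/A = -26/(-1240) = -26*(-1/1240) = 13/620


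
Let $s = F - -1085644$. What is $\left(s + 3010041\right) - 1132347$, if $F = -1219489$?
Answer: $1743849$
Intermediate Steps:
$s = -133845$ ($s = -1219489 - -1085644 = -1219489 + 1085644 = -133845$)
$\left(s + 3010041\right) - 1132347 = \left(-133845 + 3010041\right) - 1132347 = 2876196 - 1132347 = 1743849$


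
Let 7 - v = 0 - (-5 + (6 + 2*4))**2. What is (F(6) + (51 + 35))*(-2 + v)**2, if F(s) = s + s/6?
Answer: 687828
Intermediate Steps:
v = 88 (v = 7 - (0 - (-5 + (6 + 2*4))**2) = 7 - (0 - (-5 + (6 + 8))**2) = 7 - (0 - (-5 + 14)**2) = 7 - (0 - 1*9**2) = 7 - (0 - 1*81) = 7 - (0 - 81) = 7 - 1*(-81) = 7 + 81 = 88)
F(s) = 7*s/6 (F(s) = s + s*(1/6) = s + s/6 = 7*s/6)
(F(6) + (51 + 35))*(-2 + v)**2 = ((7/6)*6 + (51 + 35))*(-2 + 88)**2 = (7 + 86)*86**2 = 93*7396 = 687828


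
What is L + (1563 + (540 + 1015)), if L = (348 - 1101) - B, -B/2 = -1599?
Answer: -833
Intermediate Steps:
B = 3198 (B = -2*(-1599) = 3198)
L = -3951 (L = (348 - 1101) - 1*3198 = -753 - 3198 = -3951)
L + (1563 + (540 + 1015)) = -3951 + (1563 + (540 + 1015)) = -3951 + (1563 + 1555) = -3951 + 3118 = -833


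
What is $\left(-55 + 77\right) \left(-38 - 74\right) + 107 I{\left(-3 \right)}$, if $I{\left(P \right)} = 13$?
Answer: $-1073$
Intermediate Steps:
$\left(-55 + 77\right) \left(-38 - 74\right) + 107 I{\left(-3 \right)} = \left(-55 + 77\right) \left(-38 - 74\right) + 107 \cdot 13 = 22 \left(-112\right) + 1391 = -2464 + 1391 = -1073$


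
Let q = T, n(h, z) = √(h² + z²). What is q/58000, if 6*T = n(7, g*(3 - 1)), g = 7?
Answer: 7*√5/348000 ≈ 4.4978e-5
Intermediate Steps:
T = 7*√5/6 (T = √(7² + (7*(3 - 1))²)/6 = √(49 + (7*2)²)/6 = √(49 + 14²)/6 = √(49 + 196)/6 = √245/6 = (7*√5)/6 = 7*√5/6 ≈ 2.6087)
q = 7*√5/6 ≈ 2.6087
q/58000 = (7*√5/6)/58000 = (7*√5/6)*(1/58000) = 7*√5/348000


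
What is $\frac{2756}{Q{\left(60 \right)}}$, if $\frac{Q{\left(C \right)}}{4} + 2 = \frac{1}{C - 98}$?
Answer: $- \frac{26182}{77} \approx -340.03$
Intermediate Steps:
$Q{\left(C \right)} = -8 + \frac{4}{-98 + C}$ ($Q{\left(C \right)} = -8 + \frac{4}{C - 98} = -8 + \frac{4}{-98 + C}$)
$\frac{2756}{Q{\left(60 \right)}} = \frac{2756}{4 \frac{1}{-98 + 60} \left(197 - 120\right)} = \frac{2756}{4 \frac{1}{-38} \left(197 - 120\right)} = \frac{2756}{4 \left(- \frac{1}{38}\right) 77} = \frac{2756}{- \frac{154}{19}} = 2756 \left(- \frac{19}{154}\right) = - \frac{26182}{77}$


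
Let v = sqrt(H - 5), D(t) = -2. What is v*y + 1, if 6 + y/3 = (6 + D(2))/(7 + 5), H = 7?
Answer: 1 - 17*sqrt(2) ≈ -23.042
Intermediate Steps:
v = sqrt(2) (v = sqrt(7 - 5) = sqrt(2) ≈ 1.4142)
y = -17 (y = -18 + 3*((6 - 2)/(7 + 5)) = -18 + 3*(4/12) = -18 + 3*(4*(1/12)) = -18 + 3*(1/3) = -18 + 1 = -17)
v*y + 1 = sqrt(2)*(-17) + 1 = -17*sqrt(2) + 1 = 1 - 17*sqrt(2)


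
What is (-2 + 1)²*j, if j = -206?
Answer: -206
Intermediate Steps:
(-2 + 1)²*j = (-2 + 1)²*(-206) = (-1)²*(-206) = 1*(-206) = -206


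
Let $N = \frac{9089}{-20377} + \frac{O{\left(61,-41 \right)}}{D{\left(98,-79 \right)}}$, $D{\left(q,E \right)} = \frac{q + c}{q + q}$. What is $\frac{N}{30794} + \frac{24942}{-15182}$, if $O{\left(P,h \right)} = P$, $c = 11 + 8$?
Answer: $- \frac{913732782184757}{557302773076686} \approx -1.6396$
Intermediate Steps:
$c = 19$
$D{\left(q,E \right)} = \frac{19 + q}{2 q}$ ($D{\left(q,E \right)} = \frac{q + 19}{q + q} = \frac{19 + q}{2 q}$)
$N = \frac{242563999}{2384109}$ ($N = \frac{9089}{-20377} + \frac{61}{\frac{1}{2} \cdot \frac{1}{98} \left(19 + 98\right)} = 9089 \left(- \frac{1}{20377}\right) + \frac{61}{\frac{1}{2} \cdot \frac{1}{98} \cdot 117} = - \frac{9089}{20377} + \frac{61}{\frac{117}{196}} = - \frac{9089}{20377} + 61 \cdot \frac{196}{117} = - \frac{9089}{20377} + \frac{11956}{117} = \frac{242563999}{2384109} \approx 101.74$)
$\frac{N}{30794} + \frac{24942}{-15182} = \frac{242563999}{2384109 \cdot 30794} + \frac{24942}{-15182} = \frac{242563999}{2384109} \cdot \frac{1}{30794} + 24942 \left(- \frac{1}{15182}\right) = \frac{242563999}{73416252546} - \frac{12471}{7591} = - \frac{913732782184757}{557302773076686}$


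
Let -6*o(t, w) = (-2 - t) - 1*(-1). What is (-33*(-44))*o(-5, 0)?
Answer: -968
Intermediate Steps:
o(t, w) = ⅙ + t/6 (o(t, w) = -((-2 - t) - 1*(-1))/6 = -((-2 - t) + 1)/6 = -(-1 - t)/6 = ⅙ + t/6)
(-33*(-44))*o(-5, 0) = (-33*(-44))*(⅙ + (⅙)*(-5)) = 1452*(⅙ - ⅚) = 1452*(-⅔) = -968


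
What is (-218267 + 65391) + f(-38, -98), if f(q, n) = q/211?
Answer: -32256874/211 ≈ -1.5288e+5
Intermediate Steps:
f(q, n) = q/211 (f(q, n) = q*(1/211) = q/211)
(-218267 + 65391) + f(-38, -98) = (-218267 + 65391) + (1/211)*(-38) = -152876 - 38/211 = -32256874/211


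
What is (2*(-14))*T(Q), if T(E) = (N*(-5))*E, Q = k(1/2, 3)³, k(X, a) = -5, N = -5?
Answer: 87500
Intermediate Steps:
Q = -125 (Q = (-5)³ = -125)
T(E) = 25*E (T(E) = (-5*(-5))*E = 25*E)
(2*(-14))*T(Q) = (2*(-14))*(25*(-125)) = -28*(-3125) = 87500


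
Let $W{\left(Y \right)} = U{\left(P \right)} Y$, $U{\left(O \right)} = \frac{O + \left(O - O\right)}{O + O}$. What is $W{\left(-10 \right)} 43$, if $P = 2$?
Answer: $-215$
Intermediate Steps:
$U{\left(O \right)} = \frac{1}{2}$ ($U{\left(O \right)} = \frac{O + 0}{2 O} = O \frac{1}{2 O} = \frac{1}{2}$)
$W{\left(Y \right)} = \frac{Y}{2}$
$W{\left(-10 \right)} 43 = \frac{1}{2} \left(-10\right) 43 = \left(-5\right) 43 = -215$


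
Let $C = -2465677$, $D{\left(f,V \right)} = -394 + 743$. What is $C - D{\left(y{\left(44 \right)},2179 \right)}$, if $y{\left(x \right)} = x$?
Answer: $-2466026$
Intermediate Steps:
$D{\left(f,V \right)} = 349$
$C - D{\left(y{\left(44 \right)},2179 \right)} = -2465677 - 349 = -2466026$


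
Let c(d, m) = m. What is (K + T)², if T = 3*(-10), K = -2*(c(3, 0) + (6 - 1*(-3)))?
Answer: 2304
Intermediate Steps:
K = -18 (K = -2*(0 + (6 - 1*(-3))) = -2*(0 + (6 + 3)) = -2*(0 + 9) = -2*9 = -18)
T = -30
(K + T)² = (-18 - 30)² = (-48)² = 2304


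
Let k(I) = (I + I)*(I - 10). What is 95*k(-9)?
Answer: 32490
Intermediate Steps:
k(I) = 2*I*(-10 + I) (k(I) = (2*I)*(-10 + I) = 2*I*(-10 + I))
95*k(-9) = 95*(2*(-9)*(-10 - 9)) = 95*(2*(-9)*(-19)) = 95*342 = 32490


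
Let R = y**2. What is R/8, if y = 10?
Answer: 25/2 ≈ 12.500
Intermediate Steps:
R = 100 (R = 10**2 = 100)
R/8 = 100/8 = 100*(1/8) = 25/2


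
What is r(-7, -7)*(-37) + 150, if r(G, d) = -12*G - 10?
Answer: -2588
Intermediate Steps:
r(G, d) = -10 - 12*G
r(-7, -7)*(-37) + 150 = (-10 - 12*(-7))*(-37) + 150 = (-10 + 84)*(-37) + 150 = 74*(-37) + 150 = -2738 + 150 = -2588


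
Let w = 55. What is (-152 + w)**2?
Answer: 9409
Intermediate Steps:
(-152 + w)**2 = (-152 + 55)**2 = (-97)**2 = 9409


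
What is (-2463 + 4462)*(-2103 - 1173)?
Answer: -6548724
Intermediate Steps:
(-2463 + 4462)*(-2103 - 1173) = 1999*(-3276) = -6548724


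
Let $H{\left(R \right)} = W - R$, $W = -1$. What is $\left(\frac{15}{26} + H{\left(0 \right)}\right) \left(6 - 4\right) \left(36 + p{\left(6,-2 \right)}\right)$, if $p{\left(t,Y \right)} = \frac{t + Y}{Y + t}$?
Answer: $- \frac{407}{13} \approx -31.308$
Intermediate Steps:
$H{\left(R \right)} = -1 - R$
$p{\left(t,Y \right)} = 1$ ($p{\left(t,Y \right)} = \frac{Y + t}{Y + t} = 1$)
$\left(\frac{15}{26} + H{\left(0 \right)}\right) \left(6 - 4\right) \left(36 + p{\left(6,-2 \right)}\right) = \left(\frac{15}{26} - 1\right) \left(6 - 4\right) \left(36 + 1\right) = \left(15 \cdot \frac{1}{26} + \left(-1 + 0\right)\right) 2 \cdot 37 = \left(\frac{15}{26} - 1\right) 2 \cdot 37 = \left(- \frac{11}{26}\right) 2 \cdot 37 = \left(- \frac{11}{13}\right) 37 = - \frac{407}{13}$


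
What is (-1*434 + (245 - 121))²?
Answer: 96100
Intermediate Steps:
(-1*434 + (245 - 121))² = (-434 + 124)² = (-310)² = 96100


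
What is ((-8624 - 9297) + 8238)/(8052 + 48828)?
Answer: -9683/56880 ≈ -0.17024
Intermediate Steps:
((-8624 - 9297) + 8238)/(8052 + 48828) = (-17921 + 8238)/56880 = -9683*1/56880 = -9683/56880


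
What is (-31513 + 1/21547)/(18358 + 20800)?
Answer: -339505305/421868713 ≈ -0.80477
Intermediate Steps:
(-31513 + 1/21547)/(18358 + 20800) = (-31513 + 1/21547)/39158 = -679010610/21547*1/39158 = -339505305/421868713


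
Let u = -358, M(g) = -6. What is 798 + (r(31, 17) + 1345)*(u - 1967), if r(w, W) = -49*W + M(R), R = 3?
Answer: -1175652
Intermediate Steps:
r(w, W) = -6 - 49*W (r(w, W) = -49*W - 6 = -6 - 49*W)
798 + (r(31, 17) + 1345)*(u - 1967) = 798 + ((-6 - 49*17) + 1345)*(-358 - 1967) = 798 + ((-6 - 833) + 1345)*(-2325) = 798 + (-839 + 1345)*(-2325) = 798 + 506*(-2325) = 798 - 1176450 = -1175652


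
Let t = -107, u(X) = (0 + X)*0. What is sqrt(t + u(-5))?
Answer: I*sqrt(107) ≈ 10.344*I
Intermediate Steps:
u(X) = 0 (u(X) = X*0 = 0)
sqrt(t + u(-5)) = sqrt(-107 + 0) = sqrt(-107) = I*sqrt(107)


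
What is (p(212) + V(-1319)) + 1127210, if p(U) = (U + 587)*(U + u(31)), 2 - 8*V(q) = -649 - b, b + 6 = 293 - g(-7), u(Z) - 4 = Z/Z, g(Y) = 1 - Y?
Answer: 5202837/4 ≈ 1.3007e+6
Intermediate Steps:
u(Z) = 5 (u(Z) = 4 + Z/Z = 4 + 1 = 5)
b = 279 (b = -6 + (293 - (1 - 1*(-7))) = -6 + (293 - (1 + 7)) = -6 + (293 - 1*8) = -6 + (293 - 8) = -6 + 285 = 279)
V(q) = 465/4 (V(q) = ¼ - (-649 - 1*279)/8 = ¼ - (-649 - 279)/8 = ¼ - ⅛*(-928) = ¼ + 116 = 465/4)
p(U) = (5 + U)*(587 + U) (p(U) = (U + 587)*(U + 5) = (587 + U)*(5 + U) = (5 + U)*(587 + U))
(p(212) + V(-1319)) + 1127210 = ((2935 + 212² + 592*212) + 465/4) + 1127210 = ((2935 + 44944 + 125504) + 465/4) + 1127210 = (173383 + 465/4) + 1127210 = 693997/4 + 1127210 = 5202837/4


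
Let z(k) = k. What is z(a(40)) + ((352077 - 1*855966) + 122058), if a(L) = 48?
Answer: -381783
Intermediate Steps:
z(a(40)) + ((352077 - 1*855966) + 122058) = 48 + ((352077 - 1*855966) + 122058) = 48 + ((352077 - 855966) + 122058) = 48 + (-503889 + 122058) = 48 - 381831 = -381783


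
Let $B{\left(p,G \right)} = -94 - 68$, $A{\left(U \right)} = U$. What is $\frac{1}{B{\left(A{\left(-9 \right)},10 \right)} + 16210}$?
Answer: $\frac{1}{16048} \approx 6.2313 \cdot 10^{-5}$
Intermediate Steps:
$B{\left(p,G \right)} = -162$
$\frac{1}{B{\left(A{\left(-9 \right)},10 \right)} + 16210} = \frac{1}{-162 + 16210} = \frac{1}{16048}$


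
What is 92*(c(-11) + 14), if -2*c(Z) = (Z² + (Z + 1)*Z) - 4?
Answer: -9154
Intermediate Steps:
c(Z) = 2 - Z²/2 - Z*(1 + Z)/2 (c(Z) = -((Z² + (Z + 1)*Z) - 4)/2 = -((Z² + (1 + Z)*Z) - 4)/2 = -((Z² + Z*(1 + Z)) - 4)/2 = -(-4 + Z² + Z*(1 + Z))/2 = 2 - Z²/2 - Z*(1 + Z)/2)
92*(c(-11) + 14) = 92*((2 - 1*(-11)² - ½*(-11)) + 14) = 92*((2 - 1*121 + 11/2) + 14) = 92*((2 - 121 + 11/2) + 14) = 92*(-227/2 + 14) = 92*(-199/2) = -9154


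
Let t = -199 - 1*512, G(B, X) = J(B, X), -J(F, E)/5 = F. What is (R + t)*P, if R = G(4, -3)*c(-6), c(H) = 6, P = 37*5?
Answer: -153735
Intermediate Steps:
J(F, E) = -5*F
G(B, X) = -5*B
P = 185
t = -711 (t = -199 - 512 = -711)
R = -120 (R = -5*4*6 = -20*6 = -120)
(R + t)*P = (-120 - 711)*185 = -831*185 = -153735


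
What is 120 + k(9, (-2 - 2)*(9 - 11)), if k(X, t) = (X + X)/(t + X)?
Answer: 2058/17 ≈ 121.06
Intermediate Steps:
k(X, t) = 2*X/(X + t) (k(X, t) = (2*X)/(X + t) = 2*X/(X + t))
120 + k(9, (-2 - 2)*(9 - 11)) = 120 + 2*9/(9 + (-2 - 2)*(9 - 11)) = 120 + 2*9/(9 - 4*(-2)) = 120 + 2*9/(9 + 8) = 120 + 2*9/17 = 120 + 2*9*(1/17) = 120 + 18/17 = 2058/17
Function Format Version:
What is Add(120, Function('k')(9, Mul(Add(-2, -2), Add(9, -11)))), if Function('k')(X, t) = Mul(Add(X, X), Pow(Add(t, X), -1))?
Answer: Rational(2058, 17) ≈ 121.06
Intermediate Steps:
Function('k')(X, t) = Mul(2, X, Pow(Add(X, t), -1)) (Function('k')(X, t) = Mul(Mul(2, X), Pow(Add(X, t), -1)) = Mul(2, X, Pow(Add(X, t), -1)))
Add(120, Function('k')(9, Mul(Add(-2, -2), Add(9, -11)))) = Add(120, Mul(2, 9, Pow(Add(9, Mul(Add(-2, -2), Add(9, -11))), -1))) = Add(120, Mul(2, 9, Pow(Add(9, Mul(-4, -2)), -1))) = Add(120, Mul(2, 9, Pow(Add(9, 8), -1))) = Add(120, Mul(2, 9, Pow(17, -1))) = Add(120, Mul(2, 9, Rational(1, 17))) = Add(120, Rational(18, 17)) = Rational(2058, 17)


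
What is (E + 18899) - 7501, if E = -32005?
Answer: -20607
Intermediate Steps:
(E + 18899) - 7501 = (-32005 + 18899) - 7501 = -13106 - 7501 = -20607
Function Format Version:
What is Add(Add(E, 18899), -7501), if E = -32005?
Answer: -20607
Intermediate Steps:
Add(Add(E, 18899), -7501) = Add(Add(-32005, 18899), -7501) = Add(-13106, -7501) = -20607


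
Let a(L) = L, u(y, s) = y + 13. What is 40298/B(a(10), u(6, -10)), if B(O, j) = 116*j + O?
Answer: 20149/1107 ≈ 18.201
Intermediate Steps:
u(y, s) = 13 + y
B(O, j) = O + 116*j
40298/B(a(10), u(6, -10)) = 40298/(10 + 116*(13 + 6)) = 40298/(10 + 116*19) = 40298/(10 + 2204) = 40298/2214 = 40298*(1/2214) = 20149/1107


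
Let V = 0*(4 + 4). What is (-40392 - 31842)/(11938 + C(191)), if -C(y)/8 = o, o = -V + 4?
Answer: -36117/5953 ≈ -6.0670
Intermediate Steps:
V = 0 (V = 0*8 = 0)
o = 4 (o = -1*0 + 4 = 0 + 4 = 4)
C(y) = -32 (C(y) = -8*4 = -32)
(-40392 - 31842)/(11938 + C(191)) = (-40392 - 31842)/(11938 - 32) = -72234/11906 = -72234*1/11906 = -36117/5953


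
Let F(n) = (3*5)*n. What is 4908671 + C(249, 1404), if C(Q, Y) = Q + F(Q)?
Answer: 4912655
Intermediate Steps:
F(n) = 15*n
C(Q, Y) = 16*Q (C(Q, Y) = Q + 15*Q = 16*Q)
4908671 + C(249, 1404) = 4908671 + 16*249 = 4908671 + 3984 = 4912655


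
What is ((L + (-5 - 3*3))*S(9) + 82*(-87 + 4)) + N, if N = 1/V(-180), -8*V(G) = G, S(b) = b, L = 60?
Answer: -287638/45 ≈ -6392.0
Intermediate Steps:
V(G) = -G/8
N = 2/45 (N = 1/(-⅛*(-180)) = 1/(45/2) = 2/45 ≈ 0.044444)
((L + (-5 - 3*3))*S(9) + 82*(-87 + 4)) + N = ((60 + (-5 - 3*3))*9 + 82*(-87 + 4)) + 2/45 = ((60 + (-5 - 9))*9 + 82*(-83)) + 2/45 = ((60 - 14)*9 - 6806) + 2/45 = (46*9 - 6806) + 2/45 = (414 - 6806) + 2/45 = -6392 + 2/45 = -287638/45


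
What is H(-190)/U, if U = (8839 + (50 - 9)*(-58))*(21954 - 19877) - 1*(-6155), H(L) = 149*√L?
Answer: 149*I*√190/13425652 ≈ 0.00015298*I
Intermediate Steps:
U = 13425652 (U = (8839 + 41*(-58))*2077 + 6155 = (8839 - 2378)*2077 + 6155 = 6461*2077 + 6155 = 13419497 + 6155 = 13425652)
H(-190)/U = (149*√(-190))/13425652 = (149*(I*√190))*(1/13425652) = (149*I*√190)*(1/13425652) = 149*I*√190/13425652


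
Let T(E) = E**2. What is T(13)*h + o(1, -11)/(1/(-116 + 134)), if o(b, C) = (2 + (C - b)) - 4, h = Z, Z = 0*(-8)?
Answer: -252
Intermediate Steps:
Z = 0
h = 0
o(b, C) = -2 + C - b (o(b, C) = (2 + C - b) - 4 = -2 + C - b)
T(13)*h + o(1, -11)/(1/(-116 + 134)) = 13**2*0 + (-2 - 11 - 1*1)/(1/(-116 + 134)) = 169*0 + (-2 - 11 - 1)/(1/18) = 0 - 14/1/18 = 0 - 14*18 = 0 - 252 = -252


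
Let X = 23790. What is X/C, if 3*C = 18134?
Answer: 35685/9067 ≈ 3.9357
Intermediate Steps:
C = 18134/3 (C = (⅓)*18134 = 18134/3 ≈ 6044.7)
X/C = 23790/(18134/3) = 23790*(3/18134) = 35685/9067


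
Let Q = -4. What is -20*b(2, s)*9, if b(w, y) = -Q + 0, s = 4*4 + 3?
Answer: -720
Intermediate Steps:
s = 19 (s = 16 + 3 = 19)
b(w, y) = 4 (b(w, y) = -1*(-4) + 0 = 4 + 0 = 4)
-20*b(2, s)*9 = -20*4*9 = -80*9 = -720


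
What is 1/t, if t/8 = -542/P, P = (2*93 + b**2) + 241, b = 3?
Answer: -109/1084 ≈ -0.10055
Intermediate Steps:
P = 436 (P = (2*93 + 3**2) + 241 = (186 + 9) + 241 = 195 + 241 = 436)
t = -1084/109 (t = 8*(-542/436) = 8*(-542*1/436) = 8*(-271/218) = -1084/109 ≈ -9.9449)
1/t = 1/(-1084/109) = -109/1084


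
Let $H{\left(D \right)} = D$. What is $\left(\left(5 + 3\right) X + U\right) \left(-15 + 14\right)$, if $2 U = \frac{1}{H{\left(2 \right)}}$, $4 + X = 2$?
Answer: $\frac{63}{4} \approx 15.75$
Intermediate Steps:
$X = -2$ ($X = -4 + 2 = -2$)
$U = \frac{1}{4}$ ($U = \frac{1}{2 \cdot 2} = \frac{1}{2} \cdot \frac{1}{2} = \frac{1}{4} \approx 0.25$)
$\left(\left(5 + 3\right) X + U\right) \left(-15 + 14\right) = \left(\left(5 + 3\right) \left(-2\right) + \frac{1}{4}\right) \left(-15 + 14\right) = \left(8 \left(-2\right) + \frac{1}{4}\right) \left(-1\right) = \left(-16 + \frac{1}{4}\right) \left(-1\right) = \left(- \frac{63}{4}\right) \left(-1\right) = \frac{63}{4}$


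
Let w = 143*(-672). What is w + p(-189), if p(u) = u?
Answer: -96285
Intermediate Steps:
w = -96096
w + p(-189) = -96096 - 189 = -96285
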